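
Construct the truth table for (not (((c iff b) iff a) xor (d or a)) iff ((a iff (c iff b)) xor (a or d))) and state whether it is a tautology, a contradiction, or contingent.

contradiction

a | b | c | d | φ
- | - | - | - | -
T | T | T | T | F
T | T | T | F | F
T | T | F | T | F
T | T | F | F | F
T | F | T | T | F
T | F | T | F | F
T | F | F | T | F
T | F | F | F | F
F | T | T | T | F
F | T | T | F | F
F | T | F | T | F
F | T | F | F | F
F | F | T | T | F
F | F | T | F | F
F | F | F | T | F
F | F | F | F | F
Every row is F, so the formula is a contradiction.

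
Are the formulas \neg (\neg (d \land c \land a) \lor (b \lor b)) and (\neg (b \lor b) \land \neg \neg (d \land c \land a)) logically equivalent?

equivalent

a | b | c | d || φ | ψ
0 | 0 | 0 | 0 || 0 | 0
0 | 0 | 0 | 1 || 0 | 0
0 | 0 | 1 | 0 || 0 | 0
0 | 0 | 1 | 1 || 0 | 0
0 | 1 | 0 | 0 || 0 | 0
0 | 1 | 0 | 1 || 0 | 0
0 | 1 | 1 | 0 || 0 | 0
0 | 1 | 1 | 1 || 0 | 0
1 | 0 | 0 | 0 || 0 | 0
1 | 0 | 0 | 1 || 0 | 0
1 | 0 | 1 | 0 || 0 | 0
1 | 0 | 1 | 1 || 1 | 1
1 | 1 | 0 | 0 || 0 | 0
1 | 1 | 0 | 1 || 0 | 0
1 | 1 | 1 | 0 || 0 | 0
1 | 1 | 1 | 1 || 0 | 0
The columns for φ and ψ agree on every row, so they are logically equivalent.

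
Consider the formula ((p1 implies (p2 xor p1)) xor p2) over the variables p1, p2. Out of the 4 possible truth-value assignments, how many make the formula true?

p1  p2  |  φ
F   F   |  T
F   T   |  F
T   F   |  T
T   T   |  T
The formula is true on 3 of the 4 rows.

3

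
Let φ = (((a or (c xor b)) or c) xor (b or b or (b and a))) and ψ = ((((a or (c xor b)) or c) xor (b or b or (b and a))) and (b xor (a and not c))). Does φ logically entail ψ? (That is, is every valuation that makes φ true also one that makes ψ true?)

no

a | b | c || φ | ψ
T | T | T || F | F
T | T | F || F | F
T | F | T || T | F
T | F | F || T | T
F | T | T || F | F
F | T | F || F | F
F | F | T || T | F
F | F | F || F | F
At a=T, b=F, c=T we have φ true but ψ false, so φ does not entail ψ.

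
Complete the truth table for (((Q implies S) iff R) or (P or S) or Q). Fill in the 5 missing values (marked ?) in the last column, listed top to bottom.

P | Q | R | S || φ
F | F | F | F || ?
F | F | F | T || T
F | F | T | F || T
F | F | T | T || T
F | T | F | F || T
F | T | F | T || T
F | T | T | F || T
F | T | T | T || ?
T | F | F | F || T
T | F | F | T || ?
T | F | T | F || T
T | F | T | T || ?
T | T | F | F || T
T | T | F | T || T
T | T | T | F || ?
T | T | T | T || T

Row P=F, Q=F, R=F, S=F: ((Q implies S) iff R) = F, (P or S) = F, so the formula = F.
Row P=F, Q=T, R=T, S=T: ((Q implies S) iff R) = T, (P or S) = T, so the formula = T.
Row P=T, Q=F, R=F, S=T: ((Q implies S) iff R) = F, (P or S) = T, so the formula = T.
Row P=T, Q=F, R=T, S=T: ((Q implies S) iff R) = T, (P or S) = T, so the formula = T.
Row P=T, Q=T, R=T, S=F: ((Q implies S) iff R) = F, (P or S) = T, so the formula = T.

F, T, T, T, T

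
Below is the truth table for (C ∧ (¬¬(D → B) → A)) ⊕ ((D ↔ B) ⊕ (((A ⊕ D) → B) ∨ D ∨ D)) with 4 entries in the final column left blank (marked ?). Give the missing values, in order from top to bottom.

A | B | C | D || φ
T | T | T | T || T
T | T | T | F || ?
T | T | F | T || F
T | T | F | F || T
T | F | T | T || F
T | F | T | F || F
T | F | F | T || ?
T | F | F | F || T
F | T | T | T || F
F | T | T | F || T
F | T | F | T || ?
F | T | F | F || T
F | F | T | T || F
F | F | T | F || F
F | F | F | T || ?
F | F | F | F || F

F, T, F, T

Row A=T, B=T, C=T, D=F: (C ∧ (¬¬(D → B) → A)) = T, ((D ↔ B) ⊕ (((A ⊕ D) → B) ∨ D ∨ D)) = T, so the formula = F.
Row A=T, B=F, C=F, D=T: (C ∧ (¬¬(D → B) → A)) = F, ((D ↔ B) ⊕ (((A ⊕ D) → B) ∨ D ∨ D)) = T, so the formula = T.
Row A=F, B=T, C=F, D=T: (C ∧ (¬¬(D → B) → A)) = F, ((D ↔ B) ⊕ (((A ⊕ D) → B) ∨ D ∨ D)) = F, so the formula = F.
Row A=F, B=F, C=F, D=T: (C ∧ (¬¬(D → B) → A)) = F, ((D ↔ B) ⊕ (((A ⊕ D) → B) ∨ D ∨ D)) = T, so the formula = T.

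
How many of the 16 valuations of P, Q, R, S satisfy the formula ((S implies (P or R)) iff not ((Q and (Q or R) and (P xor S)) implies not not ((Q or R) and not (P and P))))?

P | Q | R | S || (P or R) | (S implies (P or R)) | (Q or R) | (P xor S) | (P and P) | not (P and P) | ((Q or R) and not (P and P)) | φ
1 | 1 | 1 | 1 ||    1     |          1           |    1     |     0     |     1     |       0       |              0               | 0
1 | 1 | 1 | 0 ||    1     |          1           |    1     |     1     |     1     |       0       |              0               | 1
1 | 1 | 0 | 1 ||    1     |          1           |    1     |     0     |     1     |       0       |              0               | 0
1 | 1 | 0 | 0 ||    1     |          1           |    1     |     1     |     1     |       0       |              0               | 1
1 | 0 | 1 | 1 ||    1     |          1           |    1     |     0     |     1     |       0       |              0               | 0
1 | 0 | 1 | 0 ||    1     |          1           |    1     |     1     |     1     |       0       |              0               | 0
1 | 0 | 0 | 1 ||    1     |          1           |    0     |     0     |     1     |       0       |              0               | 0
1 | 0 | 0 | 0 ||    1     |          1           |    0     |     1     |     1     |       0       |              0               | 0
0 | 1 | 1 | 1 ||    1     |          1           |    1     |     1     |     0     |       1       |              1               | 0
0 | 1 | 1 | 0 ||    1     |          1           |    1     |     0     |     0     |       1       |              1               | 0
0 | 1 | 0 | 1 ||    0     |          0           |    1     |     1     |     0     |       1       |              1               | 1
0 | 1 | 0 | 0 ||    0     |          1           |    1     |     0     |     0     |       1       |              1               | 0
0 | 0 | 1 | 1 ||    1     |          1           |    1     |     1     |     0     |       1       |              1               | 0
0 | 0 | 1 | 0 ||    1     |          1           |    1     |     0     |     0     |       1       |              1               | 0
0 | 0 | 0 | 1 ||    0     |          0           |    0     |     1     |     0     |       1       |              0               | 1
0 | 0 | 0 | 0 ||    0     |          1           |    0     |     0     |     0     |       1       |              0               | 0
The formula is true on 4 of the 16 rows.

4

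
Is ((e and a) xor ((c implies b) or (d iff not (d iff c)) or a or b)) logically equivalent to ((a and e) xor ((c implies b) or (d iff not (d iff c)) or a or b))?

equivalent

a | b | c | d | e || φ | ψ
T | T | T | T | T || F | F
T | T | T | T | F || T | T
T | T | T | F | T || F | F
T | T | T | F | F || T | T
T | T | F | T | T || F | F
T | T | F | T | F || T | T
T | T | F | F | T || F | F
T | T | F | F | F || T | T
T | F | T | T | T || F | F
T | F | T | T | F || T | T
T | F | T | F | T || F | F
T | F | T | F | F || T | T
T | F | F | T | T || F | F
T | F | F | T | F || T | T
T | F | F | F | T || F | F
T | F | F | F | F || T | T
F | T | T | T | T || T | T
F | T | T | T | F || T | T
F | T | T | F | T || T | T
F | T | T | F | F || T | T
F | T | F | T | T || T | T
F | T | F | T | F || T | T
F | T | F | F | T || T | T
F | T | F | F | F || T | T
F | F | T | T | T || F | F
F | F | T | T | F || F | F
F | F | T | F | T || F | F
F | F | T | F | F || F | F
F | F | F | T | T || T | T
F | F | F | T | F || T | T
F | F | F | F | T || T | T
F | F | F | F | F || T | T
The columns for φ and ψ agree on every row, so they are logically equivalent.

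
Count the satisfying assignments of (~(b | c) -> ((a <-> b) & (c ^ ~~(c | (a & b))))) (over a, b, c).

a  b  c     (b | c)  ~(b | c)  (a <-> b)  (a & b)  (c | (a & b))  ~(c | (a & b))  ~~(c | (a & b))  (c ^ ~~(c | (a & b)))  φ
T  T  T        T        F          T         T           T              F                T                   F            T
T  T  F        T        F          T         T           T              F                T                   T            T
T  F  T        T        F          F         F           T              F                T                   F            T
T  F  F        F        T          F         F           F              T                F                   F            F
F  T  T        T        F          F         F           T              F                T                   F            T
F  T  F        T        F          F         F           F              T                F                   F            T
F  F  T        T        F          T         F           T              F                T                   F            T
F  F  F        F        T          T         F           F              T                F                   F            F
The formula is true on 6 of the 8 rows.

6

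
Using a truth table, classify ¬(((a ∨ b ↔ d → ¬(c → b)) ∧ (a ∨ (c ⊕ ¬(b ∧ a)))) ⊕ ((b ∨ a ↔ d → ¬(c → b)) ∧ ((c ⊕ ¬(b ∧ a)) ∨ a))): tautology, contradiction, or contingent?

a | b | c | d || (a ∨ b) | (c → b) | ¬(c → b) | (d → ¬(c → b)) | ((a ∨ b) ↔ (d → ¬(c → b))) | (b ∧ a) | ¬(b ∧ a) | (c ⊕ ¬(b ∧ a)) | (a ∨ (c ⊕ ¬(b ∧ a))) | (b ∨ a) | ((b ∨ a) ↔ (d → ¬(c → b))) | ((c ⊕ ¬(b ∧ a)) ∨ a) | φ
0 | 0 | 0 | 0 ||    0    |    1    |    0     |       1        |             0              |    0    |    1     |       1        |          1           |    0    |             0              |          1           | 1
0 | 0 | 0 | 1 ||    0    |    1    |    0     |       0        |             1              |    0    |    1     |       1        |          1           |    0    |             1              |          1           | 1
0 | 0 | 1 | 0 ||    0    |    0    |    1     |       1        |             0              |    0    |    1     |       0        |          0           |    0    |             0              |          0           | 1
0 | 0 | 1 | 1 ||    0    |    0    |    1     |       1        |             0              |    0    |    1     |       0        |          0           |    0    |             0              |          0           | 1
0 | 1 | 0 | 0 ||    1    |    1    |    0     |       1        |             1              |    0    |    1     |       1        |          1           |    1    |             1              |          1           | 1
0 | 1 | 0 | 1 ||    1    |    1    |    0     |       0        |             0              |    0    |    1     |       1        |          1           |    1    |             0              |          1           | 1
0 | 1 | 1 | 0 ||    1    |    1    |    0     |       1        |             1              |    0    |    1     |       0        |          0           |    1    |             1              |          0           | 1
0 | 1 | 1 | 1 ||    1    |    1    |    0     |       0        |             0              |    0    |    1     |       0        |          0           |    1    |             0              |          0           | 1
1 | 0 | 0 | 0 ||    1    |    1    |    0     |       1        |             1              |    0    |    1     |       1        |          1           |    1    |             1              |          1           | 1
1 | 0 | 0 | 1 ||    1    |    1    |    0     |       0        |             0              |    0    |    1     |       1        |          1           |    1    |             0              |          1           | 1
1 | 0 | 1 | 0 ||    1    |    0    |    1     |       1        |             1              |    0    |    1     |       0        |          1           |    1    |             1              |          1           | 1
1 | 0 | 1 | 1 ||    1    |    0    |    1     |       1        |             1              |    0    |    1     |       0        |          1           |    1    |             1              |          1           | 1
1 | 1 | 0 | 0 ||    1    |    1    |    0     |       1        |             1              |    1    |    0     |       0        |          1           |    1    |             1              |          1           | 1
1 | 1 | 0 | 1 ||    1    |    1    |    0     |       0        |             0              |    1    |    0     |       0        |          1           |    1    |             0              |          1           | 1
1 | 1 | 1 | 0 ||    1    |    1    |    0     |       1        |             1              |    1    |    0     |       1        |          1           |    1    |             1              |          1           | 1
1 | 1 | 1 | 1 ||    1    |    1    |    0     |       0        |             0              |    1    |    0     |       1        |          1           |    1    |             0              |          1           | 1
Every row is 1, so the formula is a tautology.

tautology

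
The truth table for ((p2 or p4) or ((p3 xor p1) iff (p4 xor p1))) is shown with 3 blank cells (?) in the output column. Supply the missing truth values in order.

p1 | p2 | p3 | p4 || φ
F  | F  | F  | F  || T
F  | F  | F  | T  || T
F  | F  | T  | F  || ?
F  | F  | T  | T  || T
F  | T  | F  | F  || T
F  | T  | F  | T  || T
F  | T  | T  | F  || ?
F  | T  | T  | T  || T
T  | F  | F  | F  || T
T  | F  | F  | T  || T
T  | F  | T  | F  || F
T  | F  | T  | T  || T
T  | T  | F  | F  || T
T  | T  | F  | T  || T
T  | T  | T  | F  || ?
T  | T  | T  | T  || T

F, T, T

Row p1=F, p2=F, p3=T, p4=F: (p2 or p4) = F, ((p3 xor p1) iff (p4 xor p1)) = F, so the formula = F.
Row p1=F, p2=T, p3=T, p4=F: (p2 or p4) = T, ((p3 xor p1) iff (p4 xor p1)) = F, so the formula = T.
Row p1=T, p2=T, p3=T, p4=F: (p2 or p4) = T, ((p3 xor p1) iff (p4 xor p1)) = F, so the formula = T.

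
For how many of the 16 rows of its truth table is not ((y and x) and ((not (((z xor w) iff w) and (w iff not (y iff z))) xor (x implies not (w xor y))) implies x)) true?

12

x | y | z | w | (y and x) | (z xor w) | ((z xor w) iff w) | (y iff z) | not (y iff z) | (w iff not (y iff z)) | (w xor y) | not (w xor y) | (x implies not (w xor y)) | φ
- | - | - | - | --------- | --------- | ----------------- | --------- | ------------- | --------------------- | --------- | ------------- | ------------------------- | -
T | T | T | T |     T     |     F     |         F         |     T     |       F       |           F           |     F     |       T       |             T             | F
T | T | T | F |     T     |     T     |         F         |     T     |       F       |           T           |     T     |       F       |             F             | F
T | T | F | T |     T     |     T     |         T         |     F     |       T       |           T           |     F     |       T       |             T             | F
T | T | F | F |     T     |     F     |         T         |     F     |       T       |           F           |     T     |       F       |             F             | F
T | F | T | T |     F     |     F     |         F         |     F     |       T       |           T           |     T     |       F       |             F             | T
T | F | T | F |     F     |     T     |         F         |     F     |       T       |           F           |     F     |       T       |             T             | T
T | F | F | T |     F     |     T     |         T         |     T     |       F       |           F           |     T     |       F       |             F             | T
T | F | F | F |     F     |     F     |         T         |     T     |       F       |           T           |     F     |       T       |             T             | T
F | T | T | T |     F     |     F     |         F         |     T     |       F       |           F           |     F     |       T       |             T             | T
F | T | T | F |     F     |     T     |         F         |     T     |       F       |           T           |     T     |       F       |             T             | T
F | T | F | T |     F     |     T     |         T         |     F     |       T       |           T           |     F     |       T       |             T             | T
F | T | F | F |     F     |     F     |         T         |     F     |       T       |           F           |     T     |       F       |             T             | T
F | F | T | T |     F     |     F     |         F         |     F     |       T       |           T           |     T     |       F       |             T             | T
F | F | T | F |     F     |     T     |         F         |     F     |       T       |           F           |     F     |       T       |             T             | T
F | F | F | T |     F     |     T     |         T         |     T     |       F       |           F           |     T     |       F       |             T             | T
F | F | F | F |     F     |     F     |         T         |     T     |       F       |           T           |     F     |       T       |             T             | T
The formula is true on 12 of the 16 rows.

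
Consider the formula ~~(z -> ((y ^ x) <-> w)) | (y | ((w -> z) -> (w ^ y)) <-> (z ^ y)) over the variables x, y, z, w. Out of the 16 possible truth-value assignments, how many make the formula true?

13

x  y  z  w     (y ^ x)  ((y ^ x) <-> w)  (z -> ((y ^ x) <-> w))  ~(z -> ((y ^ x) <-> w))  ~~(z -> ((y ^ x) <-> w))  (w -> z)  (w ^ y)  ((w -> z) -> (w ^ y))  (y | ((w -> z) -> (w ^ y)))  (z ^ y)  φ
T  T  T  T        F            F                   F                        T                        F                 T         F               F                         T                  F     F
T  T  T  F        F            T                   T                        F                        T                 T         T               T                         T                  F     T
T  T  F  T        F            F                   T                        F                        T                 F         F               T                         T                  T     T
T  T  F  F        F            T                   T                        F                        T                 T         T               T                         T                  T     T
T  F  T  T        T            T                   T                        F                        T                 T         T               T                         T                  T     T
T  F  T  F        T            F                   F                        T                        F                 T         F               F                         F                  T     F
T  F  F  T        T            T                   T                        F                        T                 F         T               T                         T                  F     T
T  F  F  F        T            F                   T                        F                        T                 T         F               F                         F                  F     T
F  T  T  T        T            T                   T                        F                        T                 T         F               F                         T                  F     T
F  T  T  F        T            F                   F                        T                        F                 T         T               T                         T                  F     F
F  T  F  T        T            T                   T                        F                        T                 F         F               T                         T                  T     T
F  T  F  F        T            F                   T                        F                        T                 T         T               T                         T                  T     T
F  F  T  T        F            F                   F                        T                        F                 T         T               T                         T                  T     T
F  F  T  F        F            T                   T                        F                        T                 T         F               F                         F                  T     T
F  F  F  T        F            F                   T                        F                        T                 F         T               T                         T                  F     T
F  F  F  F        F            T                   T                        F                        T                 T         F               F                         F                  F     T
The formula is true on 13 of the 16 rows.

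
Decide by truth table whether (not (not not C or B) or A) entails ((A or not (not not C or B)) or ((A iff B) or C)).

A  B  C  |  φ  ψ
T  T  T  |  T  T
T  T  F  |  T  T
T  F  T  |  T  T
T  F  F  |  T  T
F  T  T  |  F  T
F  T  F  |  F  F
F  F  T  |  F  T
F  F  F  |  T  T
In every row where φ is true, ψ is also true, so φ ⊨ ψ.

yes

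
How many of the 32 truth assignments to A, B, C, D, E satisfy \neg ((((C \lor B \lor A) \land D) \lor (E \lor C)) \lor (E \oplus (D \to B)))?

1

A | B | C | D | E || φ
T | T | T | T | T || F
T | T | T | T | F || F
T | T | T | F | T || F
T | T | T | F | F || F
T | T | F | T | T || F
T | T | F | T | F || F
T | T | F | F | T || F
T | T | F | F | F || F
T | F | T | T | T || F
T | F | T | T | F || F
T | F | T | F | T || F
T | F | T | F | F || F
T | F | F | T | T || F
T | F | F | T | F || F
T | F | F | F | T || F
T | F | F | F | F || F
F | T | T | T | T || F
F | T | T | T | F || F
F | T | T | F | T || F
F | T | T | F | F || F
F | T | F | T | T || F
F | T | F | T | F || F
F | T | F | F | T || F
F | T | F | F | F || F
F | F | T | T | T || F
F | F | T | T | F || F
F | F | T | F | T || F
F | F | T | F | F || F
F | F | F | T | T || F
F | F | F | T | F || T
F | F | F | F | T || F
F | F | F | F | F || F
The formula is true on 1 of the 32 rows.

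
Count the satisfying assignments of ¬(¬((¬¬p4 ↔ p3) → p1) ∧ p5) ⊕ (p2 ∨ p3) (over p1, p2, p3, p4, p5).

p1 | p2 | p3 | p4 | p5 | φ
-- | -- | -- | -- | -- | -
F  | F  | F  | F  | F  | T
F  | F  | F  | F  | T  | F
F  | F  | F  | T  | F  | T
F  | F  | F  | T  | T  | T
F  | F  | T  | F  | F  | F
F  | F  | T  | F  | T  | F
F  | F  | T  | T  | F  | F
F  | F  | T  | T  | T  | T
F  | T  | F  | F  | F  | F
F  | T  | F  | F  | T  | T
F  | T  | F  | T  | F  | F
F  | T  | F  | T  | T  | F
F  | T  | T  | F  | F  | F
F  | T  | T  | F  | T  | F
F  | T  | T  | T  | F  | F
F  | T  | T  | T  | T  | T
T  | F  | F  | F  | F  | T
T  | F  | F  | F  | T  | T
T  | F  | F  | T  | F  | T
T  | F  | F  | T  | T  | T
T  | F  | T  | F  | F  | F
T  | F  | T  | F  | T  | F
T  | F  | T  | T  | F  | F
T  | F  | T  | T  | T  | F
T  | T  | F  | F  | F  | F
T  | T  | F  | F  | T  | F
T  | T  | F  | T  | F  | F
T  | T  | F  | T  | T  | F
T  | T  | T  | F  | F  | F
T  | T  | T  | F  | T  | F
T  | T  | T  | T  | F  | F
T  | T  | T  | T  | T  | F
The formula is true on 10 of the 32 rows.

10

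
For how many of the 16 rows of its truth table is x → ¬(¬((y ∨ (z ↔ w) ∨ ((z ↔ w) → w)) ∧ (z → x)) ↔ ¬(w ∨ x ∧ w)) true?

x | y | z | w | (z ↔ w) | ((z ↔ w) → w) | ((z ↔ w) ∨ ((z ↔ w) → w)) | (z → x) | (x ∧ w) | (w ∨ (x ∧ w)) | ¬(w ∨ (x ∧ w)) | φ
- | - | - | - | ------- | ------------- | ------------------------- | ------- | ------- | ------------- | -------------- | -
1 | 1 | 1 | 1 |    1    |       1       |             1             |    1    |    1    |       1       |       0        | 0
1 | 1 | 1 | 0 |    0    |       1       |             1             |    1    |    0    |       0       |       1        | 1
1 | 1 | 0 | 1 |    0    |       1       |             1             |    1    |    1    |       1       |       0        | 0
1 | 1 | 0 | 0 |    1    |       0       |             1             |    1    |    0    |       0       |       1        | 1
1 | 0 | 1 | 1 |    1    |       1       |             1             |    1    |    1    |       1       |       0        | 0
1 | 0 | 1 | 0 |    0    |       1       |             1             |    1    |    0    |       0       |       1        | 1
1 | 0 | 0 | 1 |    0    |       1       |             1             |    1    |    1    |       1       |       0        | 0
1 | 0 | 0 | 0 |    1    |       0       |             1             |    1    |    0    |       0       |       1        | 1
0 | 1 | 1 | 1 |    1    |       1       |             1             |    0    |    0    |       1       |       0        | 1
0 | 1 | 1 | 0 |    0    |       1       |             1             |    0    |    0    |       0       |       1        | 1
0 | 1 | 0 | 1 |    0    |       1       |             1             |    1    |    0    |       1       |       0        | 1
0 | 1 | 0 | 0 |    1    |       0       |             1             |    1    |    0    |       0       |       1        | 1
0 | 0 | 1 | 1 |    1    |       1       |             1             |    0    |    0    |       1       |       0        | 1
0 | 0 | 1 | 0 |    0    |       1       |             1             |    0    |    0    |       0       |       1        | 1
0 | 0 | 0 | 1 |    0    |       1       |             1             |    1    |    0    |       1       |       0        | 1
0 | 0 | 0 | 0 |    1    |       0       |             1             |    1    |    0    |       0       |       1        | 1
The formula is true on 12 of the 16 rows.

12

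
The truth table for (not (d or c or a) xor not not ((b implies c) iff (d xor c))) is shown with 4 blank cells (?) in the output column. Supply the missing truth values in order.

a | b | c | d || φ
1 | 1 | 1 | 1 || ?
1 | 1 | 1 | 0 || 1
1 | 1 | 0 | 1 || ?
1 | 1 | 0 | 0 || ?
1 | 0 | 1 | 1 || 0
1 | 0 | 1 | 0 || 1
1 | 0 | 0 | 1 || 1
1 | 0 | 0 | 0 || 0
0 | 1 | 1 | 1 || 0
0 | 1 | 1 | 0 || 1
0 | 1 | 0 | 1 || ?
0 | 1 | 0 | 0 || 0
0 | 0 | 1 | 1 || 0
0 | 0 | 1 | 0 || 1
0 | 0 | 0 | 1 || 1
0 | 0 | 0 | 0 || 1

Row a=1, b=1, c=1, d=1: not (d or c or a) = 0, not not ((b implies c) iff (d xor c)) = 0, so the formula = 0.
Row a=1, b=1, c=0, d=1: not (d or c or a) = 0, not not ((b implies c) iff (d xor c)) = 0, so the formula = 0.
Row a=1, b=1, c=0, d=0: not (d or c or a) = 0, not not ((b implies c) iff (d xor c)) = 1, so the formula = 1.
Row a=0, b=1, c=0, d=1: not (d or c or a) = 0, not not ((b implies c) iff (d xor c)) = 0, so the formula = 0.

0, 0, 1, 0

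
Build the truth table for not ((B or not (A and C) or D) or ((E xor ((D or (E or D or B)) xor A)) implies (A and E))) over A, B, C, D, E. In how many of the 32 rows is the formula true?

1

A | B | C | D | E | φ
- | - | - | - | - | -
1 | 1 | 1 | 1 | 1 | 0
1 | 1 | 1 | 1 | 0 | 0
1 | 1 | 1 | 0 | 1 | 0
1 | 1 | 1 | 0 | 0 | 0
1 | 1 | 0 | 1 | 1 | 0
1 | 1 | 0 | 1 | 0 | 0
1 | 1 | 0 | 0 | 1 | 0
1 | 1 | 0 | 0 | 0 | 0
1 | 0 | 1 | 1 | 1 | 0
1 | 0 | 1 | 1 | 0 | 0
1 | 0 | 1 | 0 | 1 | 0
1 | 0 | 1 | 0 | 0 | 1
1 | 0 | 0 | 1 | 1 | 0
1 | 0 | 0 | 1 | 0 | 0
1 | 0 | 0 | 0 | 1 | 0
1 | 0 | 0 | 0 | 0 | 0
0 | 1 | 1 | 1 | 1 | 0
0 | 1 | 1 | 1 | 0 | 0
0 | 1 | 1 | 0 | 1 | 0
0 | 1 | 1 | 0 | 0 | 0
0 | 1 | 0 | 1 | 1 | 0
0 | 1 | 0 | 1 | 0 | 0
0 | 1 | 0 | 0 | 1 | 0
0 | 1 | 0 | 0 | 0 | 0
0 | 0 | 1 | 1 | 1 | 0
0 | 0 | 1 | 1 | 0 | 0
0 | 0 | 1 | 0 | 1 | 0
0 | 0 | 1 | 0 | 0 | 0
0 | 0 | 0 | 1 | 1 | 0
0 | 0 | 0 | 1 | 0 | 0
0 | 0 | 0 | 0 | 1 | 0
0 | 0 | 0 | 0 | 0 | 0
The formula is true on 1 of the 32 rows.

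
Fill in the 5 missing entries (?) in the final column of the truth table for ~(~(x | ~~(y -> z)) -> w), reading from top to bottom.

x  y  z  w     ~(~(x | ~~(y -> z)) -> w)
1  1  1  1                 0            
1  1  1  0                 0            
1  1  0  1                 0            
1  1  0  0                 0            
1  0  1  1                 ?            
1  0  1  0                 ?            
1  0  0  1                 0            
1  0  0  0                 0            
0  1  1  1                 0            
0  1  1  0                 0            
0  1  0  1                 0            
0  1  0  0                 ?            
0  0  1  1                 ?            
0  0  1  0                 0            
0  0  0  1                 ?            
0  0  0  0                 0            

Row x=1, y=0, z=1, w=1: ~(x | ~~(y -> z)) = 0, (~(x | ~~(y -> z)) -> w) = 1, so ~(~(x | ~~(y -> z)) -> w) = 0.
Row x=1, y=0, z=1, w=0: ~(x | ~~(y -> z)) = 0, (~(x | ~~(y -> z)) -> w) = 1, so ~(~(x | ~~(y -> z)) -> w) = 0.
Row x=0, y=1, z=0, w=0: ~(x | ~~(y -> z)) = 1, (~(x | ~~(y -> z)) -> w) = 0, so ~(~(x | ~~(y -> z)) -> w) = 1.
Row x=0, y=0, z=1, w=1: ~(x | ~~(y -> z)) = 0, (~(x | ~~(y -> z)) -> w) = 1, so ~(~(x | ~~(y -> z)) -> w) = 0.
Row x=0, y=0, z=0, w=1: ~(x | ~~(y -> z)) = 0, (~(x | ~~(y -> z)) -> w) = 1, so ~(~(x | ~~(y -> z)) -> w) = 0.

0, 0, 1, 0, 0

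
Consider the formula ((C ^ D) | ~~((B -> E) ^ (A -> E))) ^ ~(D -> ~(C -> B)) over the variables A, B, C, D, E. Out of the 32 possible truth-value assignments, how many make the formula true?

A  B  C  D  E  |  φ
1  1  1  1  1  |  1
1  1  1  1  0  |  1
1  1  1  0  1  |  1
1  1  1  0  0  |  1
1  1  0  1  1  |  0
1  1  0  1  0  |  0
1  1  0  0  1  |  0
1  1  0  0  0  |  0
1  0  1  1  1  |  0
1  0  1  1  0  |  1
1  0  1  0  1  |  1
1  0  1  0  0  |  1
1  0  0  1  1  |  0
1  0  0  1  0  |  0
1  0  0  0  1  |  0
1  0  0  0  0  |  1
0  1  1  1  1  |  1
0  1  1  1  0  |  0
0  1  1  0  1  |  1
0  1  1  0  0  |  1
0  1  0  1  1  |  0
0  1  0  1  0  |  0
0  1  0  0  1  |  0
0  1  0  0  0  |  1
0  0  1  1  1  |  0
0  0  1  1  0  |  0
0  0  1  0  1  |  1
0  0  1  0  0  |  1
0  0  0  1  1  |  0
0  0  0  1  0  |  0
0  0  0  0  1  |  0
0  0  0  0  0  |  0
The formula is true on 14 of the 32 rows.

14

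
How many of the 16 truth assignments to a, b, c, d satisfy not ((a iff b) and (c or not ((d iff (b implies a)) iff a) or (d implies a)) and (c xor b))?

a | b | c | d || (a iff b) | (b implies a) | (d iff (b implies a)) | (d implies a) | (c xor b) | φ
T | T | T | T ||     T     |       T       |           T           |       T       |     F     | T
T | T | T | F ||     T     |       T       |           F           |       T       |     F     | T
T | T | F | T ||     T     |       T       |           T           |       T       |     T     | F
T | T | F | F ||     T     |       T       |           F           |       T       |     T     | F
T | F | T | T ||     F     |       T       |           T           |       T       |     T     | T
T | F | T | F ||     F     |       T       |           F           |       T       |     T     | T
T | F | F | T ||     F     |       T       |           T           |       T       |     F     | T
T | F | F | F ||     F     |       T       |           F           |       T       |     F     | T
F | T | T | T ||     F     |       F       |           F           |       F       |     F     | T
F | T | T | F ||     F     |       F       |           T           |       T       |     F     | T
F | T | F | T ||     F     |       F       |           F           |       F       |     T     | T
F | T | F | F ||     F     |       F       |           T           |       T       |     T     | T
F | F | T | T ||     T     |       T       |           T           |       F       |     T     | F
F | F | T | F ||     T     |       T       |           F           |       T       |     T     | F
F | F | F | T ||     T     |       T       |           T           |       F       |     F     | T
F | F | F | F ||     T     |       T       |           F           |       T       |     F     | T
The formula is true on 12 of the 16 rows.

12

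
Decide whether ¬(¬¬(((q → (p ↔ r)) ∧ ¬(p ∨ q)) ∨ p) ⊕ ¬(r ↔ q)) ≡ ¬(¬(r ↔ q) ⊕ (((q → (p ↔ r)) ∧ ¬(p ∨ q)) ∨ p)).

equivalent

p  q  r  |  φ  ψ
T  T  T  |  F  F
T  T  F  |  T  T
T  F  T  |  T  T
T  F  F  |  F  F
F  T  T  |  T  T
F  T  F  |  F  F
F  F  T  |  T  T
F  F  F  |  F  F
The columns for φ and ψ agree on every row, so they are logically equivalent.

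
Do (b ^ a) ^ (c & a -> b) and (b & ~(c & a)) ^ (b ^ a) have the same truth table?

  a      b      c    |    φ      ψ  
 True   True   True  |   True  False
 True   True  False  |   True   True
 True  False   True  |   True   True
 True  False  False  |  False   True
False   True   True  |  False  False
False   True  False  |  False  False
False  False   True  |   True  False
False  False  False  |   True  False
The columns differ at a=True, b=True, c=True (φ=True, ψ=False), so they are not equivalent.

not equivalent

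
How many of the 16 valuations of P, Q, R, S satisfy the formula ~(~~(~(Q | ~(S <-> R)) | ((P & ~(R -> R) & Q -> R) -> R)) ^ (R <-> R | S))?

14

P | Q | R | S | φ
- | - | - | - | -
F | F | F | F | T
F | F | F | T | T
F | F | T | F | T
F | F | T | T | T
F | T | F | F | F
F | T | F | T | T
F | T | T | F | T
F | T | T | T | T
T | F | F | F | T
T | F | F | T | T
T | F | T | F | T
T | F | T | T | T
T | T | F | F | F
T | T | F | T | T
T | T | T | F | T
T | T | T | T | T
The formula is true on 14 of the 16 rows.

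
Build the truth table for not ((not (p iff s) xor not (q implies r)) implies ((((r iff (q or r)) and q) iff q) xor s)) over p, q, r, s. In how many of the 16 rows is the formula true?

4

p | q | r | s | (p iff s) | not (p iff s) | (q implies r) | not (q implies r) | (q or r) | (r iff (q or r)) | ((r iff (q or r)) and q) | φ
- | - | - | - | --------- | ------------- | ------------- | ----------------- | -------- | ---------------- | ------------------------ | -
T | T | T | T |     T     |       F       |       T       |         F         |    T     |        T         |            T             | F
T | T | T | F |     F     |       T       |       T       |         F         |    T     |        T         |            T             | F
T | T | F | T |     T     |       F       |       F       |         T         |    T     |        F         |            F             | F
T | T | F | F |     F     |       T       |       F       |         T         |    T     |        F         |            F             | F
T | F | T | T |     T     |       F       |       T       |         F         |    T     |        T         |            F             | F
T | F | T | F |     F     |       T       |       T       |         F         |    T     |        T         |            F             | F
T | F | F | T |     T     |       F       |       T       |         F         |    F     |        T         |            F             | F
T | F | F | F |     F     |       T       |       T       |         F         |    F     |        T         |            F             | F
F | T | T | T |     F     |       T       |       T       |         F         |    T     |        T         |            T             | T
F | T | T | F |     T     |       F       |       T       |         F         |    T     |        T         |            T             | F
F | T | F | T |     F     |       T       |       F       |         T         |    T     |        F         |            F             | F
F | T | F | F |     T     |       F       |       F       |         T         |    T     |        F         |            F             | T
F | F | T | T |     F     |       T       |       T       |         F         |    T     |        T         |            F             | T
F | F | T | F |     T     |       F       |       T       |         F         |    T     |        T         |            F             | F
F | F | F | T |     F     |       T       |       T       |         F         |    F     |        T         |            F             | T
F | F | F | F |     T     |       F       |       T       |         F         |    F     |        T         |            F             | F
The formula is true on 4 of the 16 rows.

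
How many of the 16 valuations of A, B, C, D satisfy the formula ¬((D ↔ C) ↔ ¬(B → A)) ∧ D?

A | B | C | D | (D ↔ C) | (B → A) | ¬(B → A) | ((D ↔ C) ↔ ¬(B → A)) | ¬((D ↔ C) ↔ ¬(B → A)) | (¬((D ↔ C) ↔ ¬(B → A)) ∧ D)
- | - | - | - | ------- | ------- | -------- | -------------------- | --------------------- | ---------------------------
1 | 1 | 1 | 1 |    1    |    1    |    0     |          0           |           1           |              1             
1 | 1 | 1 | 0 |    0    |    1    |    0     |          1           |           0           |              0             
1 | 1 | 0 | 1 |    0    |    1    |    0     |          1           |           0           |              0             
1 | 1 | 0 | 0 |    1    |    1    |    0     |          0           |           1           |              0             
1 | 0 | 1 | 1 |    1    |    1    |    0     |          0           |           1           |              1             
1 | 0 | 1 | 0 |    0    |    1    |    0     |          1           |           0           |              0             
1 | 0 | 0 | 1 |    0    |    1    |    0     |          1           |           0           |              0             
1 | 0 | 0 | 0 |    1    |    1    |    0     |          0           |           1           |              0             
0 | 1 | 1 | 1 |    1    |    0    |    1     |          1           |           0           |              0             
0 | 1 | 1 | 0 |    0    |    0    |    1     |          0           |           1           |              0             
0 | 1 | 0 | 1 |    0    |    0    |    1     |          0           |           1           |              1             
0 | 1 | 0 | 0 |    1    |    0    |    1     |          1           |           0           |              0             
0 | 0 | 1 | 1 |    1    |    1    |    0     |          0           |           1           |              1             
0 | 0 | 1 | 0 |    0    |    1    |    0     |          1           |           0           |              0             
0 | 0 | 0 | 1 |    0    |    1    |    0     |          1           |           0           |              0             
0 | 0 | 0 | 0 |    1    |    1    |    0     |          0           |           1           |              0             
The formula is true on 4 of the 16 rows.

4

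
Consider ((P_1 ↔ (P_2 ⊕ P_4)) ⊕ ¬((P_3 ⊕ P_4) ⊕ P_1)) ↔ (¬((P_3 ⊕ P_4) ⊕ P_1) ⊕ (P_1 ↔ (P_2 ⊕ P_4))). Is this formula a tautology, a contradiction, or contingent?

tautology

 P_1  |  P_2  |  P_3  |  P_4  |   φ  
----- | ----- | ----- | ----- | -----
False | False | False | False |  True
False | False | False |  True |  True
False | False |  True | False |  True
False | False |  True |  True |  True
False |  True | False | False |  True
False |  True | False |  True |  True
False |  True |  True | False |  True
False |  True |  True |  True |  True
 True | False | False | False |  True
 True | False | False |  True |  True
 True | False |  True | False |  True
 True | False |  True |  True |  True
 True |  True | False | False |  True
 True |  True | False |  True |  True
 True |  True |  True | False |  True
 True |  True |  True |  True |  True
Every row is True, so the formula is a tautology.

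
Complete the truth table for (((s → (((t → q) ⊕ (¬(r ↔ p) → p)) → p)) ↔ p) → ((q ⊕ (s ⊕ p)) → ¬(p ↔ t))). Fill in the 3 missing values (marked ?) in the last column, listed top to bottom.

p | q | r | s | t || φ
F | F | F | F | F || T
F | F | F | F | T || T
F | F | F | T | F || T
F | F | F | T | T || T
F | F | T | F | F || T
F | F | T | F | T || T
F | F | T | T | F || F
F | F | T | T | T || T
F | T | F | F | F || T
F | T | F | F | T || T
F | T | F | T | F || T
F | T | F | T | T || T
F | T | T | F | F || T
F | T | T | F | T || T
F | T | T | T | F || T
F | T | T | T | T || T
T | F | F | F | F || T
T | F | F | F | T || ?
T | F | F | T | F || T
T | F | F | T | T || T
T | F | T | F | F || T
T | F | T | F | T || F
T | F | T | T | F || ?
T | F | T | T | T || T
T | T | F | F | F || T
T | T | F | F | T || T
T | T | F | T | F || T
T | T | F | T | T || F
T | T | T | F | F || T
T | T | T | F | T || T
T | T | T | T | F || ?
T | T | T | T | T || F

F, T, T

Row p=T, q=F, r=F, s=F, t=T: ((s → (((t → q) ⊕ (¬(r ↔ p) → p)) → p)) ↔ p) = T, ((q ⊕ (s ⊕ p)) → ¬(p ↔ t)) = F, so the formula = F.
Row p=T, q=F, r=T, s=T, t=F: ((s → (((t → q) ⊕ (¬(r ↔ p) → p)) → p)) ↔ p) = T, ((q ⊕ (s ⊕ p)) → ¬(p ↔ t)) = T, so the formula = T.
Row p=T, q=T, r=T, s=T, t=F: ((s → (((t → q) ⊕ (¬(r ↔ p) → p)) → p)) ↔ p) = T, ((q ⊕ (s ⊕ p)) → ¬(p ↔ t)) = T, so the formula = T.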